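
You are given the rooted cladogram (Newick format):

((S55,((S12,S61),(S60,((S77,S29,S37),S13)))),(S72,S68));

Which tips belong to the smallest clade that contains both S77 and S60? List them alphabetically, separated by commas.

Tracing S77: it sits inside (S77,S29,S37).
Tracing S60: it sits inside (S60,((S77,S29,S37),S13)).
The smallest clade enclosing both is (S60,((S77,S29,S37),S13)); the answer is its 5 terminal taxa in alphabetical order.

S13, S29, S37, S60, S77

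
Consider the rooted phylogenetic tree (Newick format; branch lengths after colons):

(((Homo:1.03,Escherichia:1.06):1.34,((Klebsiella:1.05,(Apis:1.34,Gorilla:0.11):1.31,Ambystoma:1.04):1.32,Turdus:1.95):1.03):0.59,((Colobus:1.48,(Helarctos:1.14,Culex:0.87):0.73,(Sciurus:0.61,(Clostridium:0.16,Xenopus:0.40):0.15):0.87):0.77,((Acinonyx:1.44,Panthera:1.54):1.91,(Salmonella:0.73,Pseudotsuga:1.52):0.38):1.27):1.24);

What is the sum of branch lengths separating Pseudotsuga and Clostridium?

5.12

The path runs Pseudotsuga → … → MRCA → … → Clostridium; the MRCA is the node subtending ((Colobus,(Helarctos,Culex),(Sciurus,(Clostridium,Xenopus))),((Acinonyx,Panthera),(Salmonella,Pseudotsuga))).
Branch lengths along that path: 1.52 + 0.38 + 1.27 + 0.77 + 0.87 + 0.15 + 0.16 = 5.12.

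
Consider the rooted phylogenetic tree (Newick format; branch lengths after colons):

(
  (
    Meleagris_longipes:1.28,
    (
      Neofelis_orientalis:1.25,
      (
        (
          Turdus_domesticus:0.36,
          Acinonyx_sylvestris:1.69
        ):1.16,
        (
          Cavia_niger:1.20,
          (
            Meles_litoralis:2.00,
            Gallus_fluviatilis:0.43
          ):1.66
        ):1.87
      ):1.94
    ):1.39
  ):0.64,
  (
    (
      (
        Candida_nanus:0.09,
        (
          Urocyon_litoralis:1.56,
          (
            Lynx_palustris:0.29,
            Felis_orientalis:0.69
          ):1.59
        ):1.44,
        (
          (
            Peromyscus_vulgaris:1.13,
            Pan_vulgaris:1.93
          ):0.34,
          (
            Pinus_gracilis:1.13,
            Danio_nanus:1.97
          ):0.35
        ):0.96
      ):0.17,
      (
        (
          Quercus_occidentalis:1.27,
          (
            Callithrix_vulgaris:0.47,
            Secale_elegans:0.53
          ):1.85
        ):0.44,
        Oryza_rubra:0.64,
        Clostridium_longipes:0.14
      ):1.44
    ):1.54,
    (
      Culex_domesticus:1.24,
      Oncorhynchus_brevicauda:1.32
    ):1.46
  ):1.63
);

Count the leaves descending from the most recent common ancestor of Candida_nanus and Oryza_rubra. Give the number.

13

The MRCA of Candida_nanus and Oryza_rubra is the node subtending ((Candida_nanus,(Urocyon_litoralis,(Lynx_palustris,Felis_orientalis)),((Peromyscus_vulgaris,Pan_vulgaris),(Pinus_gracilis,Danio_nanus))),((Quercus_occidentalis,(Callithrix_vulgaris,Secale_elegans)),Oryza_rubra,Clostridium_longipes)).
That clade contains 13 terminal taxa: Callithrix_vulgaris, Candida_nanus, Clostridium_longipes, Danio_nanus, Felis_orientalis, Lynx_palustris, Oryza_rubra, Pan_vulgaris, Peromyscus_vulgaris, Pinus_gracilis, Quercus_occidentalis, Secale_elegans, Urocyon_litoralis.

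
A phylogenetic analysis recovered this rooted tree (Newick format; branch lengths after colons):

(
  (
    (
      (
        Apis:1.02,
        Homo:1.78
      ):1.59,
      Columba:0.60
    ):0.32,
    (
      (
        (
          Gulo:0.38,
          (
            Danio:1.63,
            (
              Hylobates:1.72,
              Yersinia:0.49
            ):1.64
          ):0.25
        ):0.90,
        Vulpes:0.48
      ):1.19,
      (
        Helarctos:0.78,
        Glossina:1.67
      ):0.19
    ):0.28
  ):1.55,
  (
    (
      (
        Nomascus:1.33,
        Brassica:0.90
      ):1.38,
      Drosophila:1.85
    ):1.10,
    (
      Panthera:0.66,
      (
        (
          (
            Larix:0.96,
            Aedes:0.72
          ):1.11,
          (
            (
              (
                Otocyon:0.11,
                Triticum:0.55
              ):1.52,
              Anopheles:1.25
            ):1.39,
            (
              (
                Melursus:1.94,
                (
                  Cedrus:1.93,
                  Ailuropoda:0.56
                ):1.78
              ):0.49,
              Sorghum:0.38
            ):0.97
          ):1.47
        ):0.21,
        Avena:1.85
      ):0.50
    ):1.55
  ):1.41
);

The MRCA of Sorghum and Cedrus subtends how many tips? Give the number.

4

The MRCA of Sorghum and Cedrus is the node subtending ((Melursus,(Cedrus,Ailuropoda)),Sorghum).
That clade contains 4 terminal taxa: Ailuropoda, Cedrus, Melursus, Sorghum.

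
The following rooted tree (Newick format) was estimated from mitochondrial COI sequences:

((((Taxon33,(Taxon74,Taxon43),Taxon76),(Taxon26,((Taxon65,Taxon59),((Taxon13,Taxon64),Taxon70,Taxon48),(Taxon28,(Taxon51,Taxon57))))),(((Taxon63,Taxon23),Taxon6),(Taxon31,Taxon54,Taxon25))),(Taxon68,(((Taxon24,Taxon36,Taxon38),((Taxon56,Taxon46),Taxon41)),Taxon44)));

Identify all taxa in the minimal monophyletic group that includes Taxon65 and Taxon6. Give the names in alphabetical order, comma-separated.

Tracing Taxon65: it sits inside (Taxon65,Taxon59).
Tracing Taxon6: it sits inside ((Taxon63,Taxon23),Taxon6).
The smallest clade enclosing both is (((Taxon33,(Taxon74,Taxon43),Taxon76),(Taxon26,((Taxon65,Taxon59),((Taxon13,Taxon64),Taxon70,Taxon48),(Taxon28,(Taxon51,Taxon57))))),(((Taxon63,Taxon23),Taxon6),(Taxon31,Taxon54,Taxon25))); the answer is its 20 terminal taxa in alphabetical order.

Taxon13, Taxon23, Taxon25, Taxon26, Taxon28, Taxon31, Taxon33, Taxon43, Taxon48, Taxon51, Taxon54, Taxon57, Taxon59, Taxon6, Taxon63, Taxon64, Taxon65, Taxon70, Taxon74, Taxon76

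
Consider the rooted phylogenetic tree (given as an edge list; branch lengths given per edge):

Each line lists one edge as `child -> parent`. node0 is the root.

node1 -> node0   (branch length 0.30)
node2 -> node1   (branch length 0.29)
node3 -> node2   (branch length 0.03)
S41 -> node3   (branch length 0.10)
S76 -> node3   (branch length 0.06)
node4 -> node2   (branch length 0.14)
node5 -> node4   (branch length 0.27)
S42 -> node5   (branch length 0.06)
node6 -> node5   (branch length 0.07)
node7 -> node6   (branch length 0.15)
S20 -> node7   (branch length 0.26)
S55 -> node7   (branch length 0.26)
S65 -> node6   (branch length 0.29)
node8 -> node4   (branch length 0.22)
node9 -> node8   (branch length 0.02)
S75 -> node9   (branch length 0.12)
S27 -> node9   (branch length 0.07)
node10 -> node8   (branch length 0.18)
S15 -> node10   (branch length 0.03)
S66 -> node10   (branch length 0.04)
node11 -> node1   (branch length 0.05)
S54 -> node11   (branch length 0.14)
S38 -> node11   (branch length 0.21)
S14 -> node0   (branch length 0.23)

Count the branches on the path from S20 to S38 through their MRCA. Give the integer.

The MRCA of S20 and S38 is the node subtending (((S41,S76),((S42,((S20,S55),S65)),((S75,S27),(S15,S66)))),(S54,S38)).
From S20 up to that node: 6 branches. From S38 up to the same node: 2 branches. Total: 6 + 2 = 8.

8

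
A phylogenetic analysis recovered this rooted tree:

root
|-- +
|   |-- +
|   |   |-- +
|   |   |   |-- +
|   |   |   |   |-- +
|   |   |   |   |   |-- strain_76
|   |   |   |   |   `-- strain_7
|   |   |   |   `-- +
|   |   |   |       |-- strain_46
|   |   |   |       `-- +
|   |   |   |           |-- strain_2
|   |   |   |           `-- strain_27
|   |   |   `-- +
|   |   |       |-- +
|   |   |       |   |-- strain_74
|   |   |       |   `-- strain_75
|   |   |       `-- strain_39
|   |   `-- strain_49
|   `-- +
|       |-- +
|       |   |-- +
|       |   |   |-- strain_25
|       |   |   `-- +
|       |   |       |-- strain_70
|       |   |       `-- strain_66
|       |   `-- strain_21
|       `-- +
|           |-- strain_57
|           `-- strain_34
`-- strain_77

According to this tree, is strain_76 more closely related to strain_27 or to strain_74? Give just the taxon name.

strain_27

The MRCA of strain_76 and strain_27 subtends ((strain_76,strain_7),(strain_46,(strain_2,strain_27))) (5 taxa).
The MRCA of strain_76 and strain_74 subtends (((strain_76,strain_7),(strain_46,(strain_2,strain_27))),((strain_74,strain_75),strain_39)) (8 taxa).
The first is nested inside the second, so strain_76 shares a more recent common ancestor with strain_27.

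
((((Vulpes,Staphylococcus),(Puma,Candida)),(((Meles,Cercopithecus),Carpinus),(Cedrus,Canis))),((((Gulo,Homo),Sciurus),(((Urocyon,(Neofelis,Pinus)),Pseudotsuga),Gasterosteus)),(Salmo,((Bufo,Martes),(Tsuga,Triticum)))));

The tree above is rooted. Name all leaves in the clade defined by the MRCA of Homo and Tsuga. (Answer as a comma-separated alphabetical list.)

Tracing Homo: it sits inside (Gulo,Homo).
Tracing Tsuga: it sits inside (Tsuga,Triticum).
The smallest clade enclosing both is ((((Gulo,Homo),Sciurus),(((Urocyon,(Neofelis,Pinus)),Pseudotsuga),Gasterosteus)),(Salmo,((Bufo,Martes),(Tsuga,Triticum)))); the answer is its 13 terminal taxa in alphabetical order.

Bufo, Gasterosteus, Gulo, Homo, Martes, Neofelis, Pinus, Pseudotsuga, Salmo, Sciurus, Triticum, Tsuga, Urocyon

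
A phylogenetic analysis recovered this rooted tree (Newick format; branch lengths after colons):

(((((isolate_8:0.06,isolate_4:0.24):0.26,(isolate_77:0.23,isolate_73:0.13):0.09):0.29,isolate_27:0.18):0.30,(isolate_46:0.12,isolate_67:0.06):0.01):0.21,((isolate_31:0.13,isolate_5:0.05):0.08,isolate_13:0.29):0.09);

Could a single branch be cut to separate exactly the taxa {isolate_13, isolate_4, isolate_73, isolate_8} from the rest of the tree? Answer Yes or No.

The MRCA of the listed taxa is the root, so the smallest clade containing them is the whole tree.
That clade also contains isolate_27, isolate_31, isolate_46, isolate_5, isolate_67, isolate_77, which are not in the proposed group, so the group is not monophyletic.

No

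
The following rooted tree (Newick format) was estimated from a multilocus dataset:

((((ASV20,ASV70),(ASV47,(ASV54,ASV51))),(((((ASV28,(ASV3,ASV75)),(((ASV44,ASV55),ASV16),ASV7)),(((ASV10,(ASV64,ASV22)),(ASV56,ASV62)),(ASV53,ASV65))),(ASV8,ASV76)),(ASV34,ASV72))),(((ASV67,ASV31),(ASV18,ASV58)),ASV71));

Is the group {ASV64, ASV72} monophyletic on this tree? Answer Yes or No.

The MRCA of the listed taxa subtends (((((ASV28,(ASV3,ASV75)),(((ASV44,ASV55),ASV16),ASV7)),(((ASV10,(ASV64,ASV22)),(ASV56,ASV62)),(ASV53,ASV65))),(ASV8,ASV76)),(ASV34,ASV72)).
That clade also contains ASV10, ASV16, ASV22, ASV28, ASV3, ASV34, ASV44, ASV53, ASV55, ASV56, ASV62, ASV65, ASV7, ASV75, ASV76, ASV8, which are not in the proposed group, so the group is not monophyletic.

No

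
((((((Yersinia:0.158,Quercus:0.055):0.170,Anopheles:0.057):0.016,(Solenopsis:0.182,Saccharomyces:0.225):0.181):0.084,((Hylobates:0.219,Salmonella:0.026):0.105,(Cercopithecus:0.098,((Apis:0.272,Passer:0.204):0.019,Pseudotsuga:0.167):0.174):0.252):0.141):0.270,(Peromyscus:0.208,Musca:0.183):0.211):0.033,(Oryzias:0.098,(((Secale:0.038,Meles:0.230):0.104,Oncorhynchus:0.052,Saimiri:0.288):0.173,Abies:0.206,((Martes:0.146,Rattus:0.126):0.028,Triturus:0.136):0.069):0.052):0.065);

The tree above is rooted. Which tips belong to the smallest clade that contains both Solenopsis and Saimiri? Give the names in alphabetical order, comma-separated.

Tracing Solenopsis: it sits inside (Solenopsis,Saccharomyces).
Tracing Saimiri: it sits inside ((Secale,Meles),Oncorhynchus,Saimiri).
The smallest clade enclosing both is the whole tree (their MRCA is the root), so the answer is all 22 tips in alphabetical order.

Abies, Anopheles, Apis, Cercopithecus, Hylobates, Martes, Meles, Musca, Oncorhynchus, Oryzias, Passer, Peromyscus, Pseudotsuga, Quercus, Rattus, Saccharomyces, Saimiri, Salmonella, Secale, Solenopsis, Triturus, Yersinia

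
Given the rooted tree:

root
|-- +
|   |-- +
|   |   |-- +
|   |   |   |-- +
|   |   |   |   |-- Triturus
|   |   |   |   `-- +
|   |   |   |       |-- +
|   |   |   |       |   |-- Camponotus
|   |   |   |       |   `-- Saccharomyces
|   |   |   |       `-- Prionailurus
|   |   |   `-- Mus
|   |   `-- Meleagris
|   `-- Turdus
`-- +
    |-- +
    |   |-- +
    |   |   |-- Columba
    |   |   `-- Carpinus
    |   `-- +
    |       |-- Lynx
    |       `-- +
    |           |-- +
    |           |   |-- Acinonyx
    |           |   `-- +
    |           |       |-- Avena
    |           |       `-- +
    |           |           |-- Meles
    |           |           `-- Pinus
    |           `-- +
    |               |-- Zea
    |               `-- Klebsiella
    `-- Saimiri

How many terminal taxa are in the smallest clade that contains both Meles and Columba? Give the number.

9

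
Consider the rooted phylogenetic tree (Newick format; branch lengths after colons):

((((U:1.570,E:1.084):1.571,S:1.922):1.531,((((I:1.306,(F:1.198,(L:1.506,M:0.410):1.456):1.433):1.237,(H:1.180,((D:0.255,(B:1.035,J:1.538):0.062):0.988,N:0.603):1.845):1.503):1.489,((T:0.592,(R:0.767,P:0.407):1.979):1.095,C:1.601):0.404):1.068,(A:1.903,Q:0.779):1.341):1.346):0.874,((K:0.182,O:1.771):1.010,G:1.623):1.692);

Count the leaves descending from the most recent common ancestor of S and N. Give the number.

18

The MRCA of S and N is the node subtending (((U,E),S),((((I,(F,(L,M))),(H,((D,(B,J)),N))),((T,(R,P)),C)),(A,Q))).
That clade contains 18 terminal taxa: A, B, C, D, E, F, H, I, J, L, M, N, P, Q, R, S, T, U.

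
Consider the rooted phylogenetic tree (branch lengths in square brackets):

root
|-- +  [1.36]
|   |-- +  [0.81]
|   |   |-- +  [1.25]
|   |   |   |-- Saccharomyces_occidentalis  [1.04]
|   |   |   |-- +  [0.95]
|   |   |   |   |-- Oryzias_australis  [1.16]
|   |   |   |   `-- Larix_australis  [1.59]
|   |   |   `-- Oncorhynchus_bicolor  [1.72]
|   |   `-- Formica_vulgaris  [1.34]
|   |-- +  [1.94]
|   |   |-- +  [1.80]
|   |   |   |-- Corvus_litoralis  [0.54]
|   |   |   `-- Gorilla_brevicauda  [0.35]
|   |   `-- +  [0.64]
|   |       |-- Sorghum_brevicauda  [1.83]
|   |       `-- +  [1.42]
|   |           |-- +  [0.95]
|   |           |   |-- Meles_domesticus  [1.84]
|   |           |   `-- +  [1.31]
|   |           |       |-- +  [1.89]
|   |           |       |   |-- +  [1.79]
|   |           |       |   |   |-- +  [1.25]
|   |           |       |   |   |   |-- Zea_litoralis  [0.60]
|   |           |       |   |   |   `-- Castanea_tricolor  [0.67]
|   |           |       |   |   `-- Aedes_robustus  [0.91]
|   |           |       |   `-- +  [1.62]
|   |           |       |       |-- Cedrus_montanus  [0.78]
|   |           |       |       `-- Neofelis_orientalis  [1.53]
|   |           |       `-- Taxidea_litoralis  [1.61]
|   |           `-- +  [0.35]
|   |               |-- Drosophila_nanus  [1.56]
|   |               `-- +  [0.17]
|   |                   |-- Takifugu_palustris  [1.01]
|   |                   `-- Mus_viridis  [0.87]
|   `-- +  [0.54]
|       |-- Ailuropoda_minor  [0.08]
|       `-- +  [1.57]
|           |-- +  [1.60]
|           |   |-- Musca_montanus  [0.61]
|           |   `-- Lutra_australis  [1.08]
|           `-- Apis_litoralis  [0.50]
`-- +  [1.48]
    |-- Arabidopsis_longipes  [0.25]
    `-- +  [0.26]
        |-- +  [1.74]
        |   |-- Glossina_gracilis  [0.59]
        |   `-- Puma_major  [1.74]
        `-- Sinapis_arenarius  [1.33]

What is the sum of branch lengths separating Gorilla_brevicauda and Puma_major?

10.67

The path runs Gorilla_brevicauda → … → MRCA → … → Puma_major; the MRCA is the root of the tree.
Branch lengths along that path: 0.35 + 1.80 + 1.94 + 1.36 + 1.48 + 0.26 + 1.74 + 1.74 = 10.67.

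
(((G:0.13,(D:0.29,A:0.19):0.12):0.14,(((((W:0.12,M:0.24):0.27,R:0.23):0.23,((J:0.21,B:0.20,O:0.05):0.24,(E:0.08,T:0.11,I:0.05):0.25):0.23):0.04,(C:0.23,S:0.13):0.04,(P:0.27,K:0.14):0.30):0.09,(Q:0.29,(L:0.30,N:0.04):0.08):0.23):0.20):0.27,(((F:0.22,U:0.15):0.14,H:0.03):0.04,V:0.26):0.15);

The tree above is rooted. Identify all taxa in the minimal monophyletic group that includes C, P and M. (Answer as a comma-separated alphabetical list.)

Tracing C: it sits inside (C,S).
Tracing P: it sits inside (P,K).
Tracing M: it sits inside (W,M).
The smallest clade enclosing all 3 is ((((W,M),R),((J,B,O),(E,T,I))),(C,S),(P,K)); the answer is its 13 terminal taxa in alphabetical order.

B, C, E, I, J, K, M, O, P, R, S, T, W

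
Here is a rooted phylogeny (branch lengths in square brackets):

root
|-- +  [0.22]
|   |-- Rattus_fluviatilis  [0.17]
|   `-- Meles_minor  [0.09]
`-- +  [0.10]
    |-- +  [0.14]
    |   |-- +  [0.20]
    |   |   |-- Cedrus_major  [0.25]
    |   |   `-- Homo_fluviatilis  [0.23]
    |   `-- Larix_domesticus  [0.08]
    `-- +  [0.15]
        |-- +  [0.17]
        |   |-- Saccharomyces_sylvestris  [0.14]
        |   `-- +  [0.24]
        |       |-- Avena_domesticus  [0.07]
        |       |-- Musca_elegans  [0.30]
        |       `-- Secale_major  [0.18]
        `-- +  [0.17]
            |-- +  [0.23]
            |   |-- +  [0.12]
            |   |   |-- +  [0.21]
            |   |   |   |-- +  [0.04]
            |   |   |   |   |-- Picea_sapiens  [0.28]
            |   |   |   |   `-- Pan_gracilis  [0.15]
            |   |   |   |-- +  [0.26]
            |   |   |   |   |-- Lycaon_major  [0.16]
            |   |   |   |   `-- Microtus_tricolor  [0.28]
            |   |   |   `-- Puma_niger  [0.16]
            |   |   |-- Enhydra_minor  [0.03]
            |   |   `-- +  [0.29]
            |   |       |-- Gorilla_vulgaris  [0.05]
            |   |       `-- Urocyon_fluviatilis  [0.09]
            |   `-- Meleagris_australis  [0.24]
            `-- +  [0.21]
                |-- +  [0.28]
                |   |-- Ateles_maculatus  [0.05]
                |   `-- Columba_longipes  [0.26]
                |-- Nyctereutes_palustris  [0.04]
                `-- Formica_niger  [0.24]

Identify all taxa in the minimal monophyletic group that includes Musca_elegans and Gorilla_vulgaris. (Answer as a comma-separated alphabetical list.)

Tracing Musca_elegans: it sits inside (Avena_domesticus,Musca_elegans,Secale_major).
Tracing Gorilla_vulgaris: it sits inside (Gorilla_vulgaris,Urocyon_fluviatilis).
The smallest clade enclosing both is ((Saccharomyces_sylvestris,(Avena_domesticus,Musca_elegans,Secale_major)),(((((Picea_sapiens,Pan_gracilis),(Lycaon_major,Microtus_tricolor),Puma_niger),Enhydra_minor,(Gorilla_vulgaris,Urocyon_fluviatilis)),Meleagris_australis),((Ateles_maculatus,Columba_longipes),Nyctereutes_palustris,Formica_niger))); the answer is its 17 terminal taxa in alphabetical order.

Ateles_maculatus, Avena_domesticus, Columba_longipes, Enhydra_minor, Formica_niger, Gorilla_vulgaris, Lycaon_major, Meleagris_australis, Microtus_tricolor, Musca_elegans, Nyctereutes_palustris, Pan_gracilis, Picea_sapiens, Puma_niger, Saccharomyces_sylvestris, Secale_major, Urocyon_fluviatilis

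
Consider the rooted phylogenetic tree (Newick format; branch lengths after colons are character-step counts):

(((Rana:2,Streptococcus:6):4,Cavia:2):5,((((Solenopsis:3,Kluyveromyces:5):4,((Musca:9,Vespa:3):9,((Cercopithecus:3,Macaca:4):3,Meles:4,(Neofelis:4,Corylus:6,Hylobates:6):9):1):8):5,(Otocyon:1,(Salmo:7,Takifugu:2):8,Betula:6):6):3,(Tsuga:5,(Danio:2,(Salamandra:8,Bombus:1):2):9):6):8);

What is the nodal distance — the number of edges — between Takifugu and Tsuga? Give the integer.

The MRCA of Takifugu and Tsuga is the node subtending ((((Solenopsis,Kluyveromyces),((Musca,Vespa),((Cercopithecus,Macaca),Meles,(Neofelis,Corylus,Hylobates)))),(Otocyon,(Salmo,Takifugu),Betula)),(Tsuga,(Danio,(Salamandra,Bombus)))).
From Takifugu up to that node: 4 branches. From Tsuga up to the same node: 2 branches. Total: 4 + 2 = 6.

6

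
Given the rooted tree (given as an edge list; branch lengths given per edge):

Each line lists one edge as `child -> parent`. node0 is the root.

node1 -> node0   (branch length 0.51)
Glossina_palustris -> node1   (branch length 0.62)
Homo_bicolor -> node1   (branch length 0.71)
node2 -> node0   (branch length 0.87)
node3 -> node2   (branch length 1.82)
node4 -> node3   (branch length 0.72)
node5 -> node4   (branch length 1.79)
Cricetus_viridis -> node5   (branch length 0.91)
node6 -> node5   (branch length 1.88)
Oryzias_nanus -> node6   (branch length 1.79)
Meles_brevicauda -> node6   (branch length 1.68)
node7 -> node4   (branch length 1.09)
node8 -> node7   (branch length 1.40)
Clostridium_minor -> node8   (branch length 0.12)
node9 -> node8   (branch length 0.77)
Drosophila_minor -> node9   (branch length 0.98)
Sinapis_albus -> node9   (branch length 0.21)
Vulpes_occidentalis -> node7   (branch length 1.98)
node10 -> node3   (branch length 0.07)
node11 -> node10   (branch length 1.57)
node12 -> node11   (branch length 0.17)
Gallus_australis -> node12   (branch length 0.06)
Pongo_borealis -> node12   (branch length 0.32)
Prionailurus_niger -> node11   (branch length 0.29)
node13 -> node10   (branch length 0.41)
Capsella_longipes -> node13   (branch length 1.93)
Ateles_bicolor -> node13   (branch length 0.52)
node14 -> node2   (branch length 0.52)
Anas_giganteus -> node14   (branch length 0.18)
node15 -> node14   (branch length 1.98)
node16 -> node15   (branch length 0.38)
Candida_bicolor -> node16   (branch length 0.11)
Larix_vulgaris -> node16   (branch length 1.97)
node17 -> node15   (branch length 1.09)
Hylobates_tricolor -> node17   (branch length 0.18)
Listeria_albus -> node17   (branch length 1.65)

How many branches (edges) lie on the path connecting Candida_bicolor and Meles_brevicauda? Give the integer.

The MRCA of Candida_bicolor and Meles_brevicauda is the node subtending ((((Cricetus_viridis,(Oryzias_nanus,Meles_brevicauda)),((Clostridium_minor,(Drosophila_minor,Sinapis_albus)),Vulpes_occidentalis)),(((Gallus_australis,Pongo_borealis),Prionailurus_niger),(Capsella_longipes,Ateles_bicolor))),(Anas_giganteus,((Candida_bicolor,Larix_vulgaris),(Hylobates_tricolor,Listeria_albus)))).
From Candida_bicolor up to that node: 4 branches. From Meles_brevicauda up to the same node: 5 branches. Total: 4 + 5 = 9.

9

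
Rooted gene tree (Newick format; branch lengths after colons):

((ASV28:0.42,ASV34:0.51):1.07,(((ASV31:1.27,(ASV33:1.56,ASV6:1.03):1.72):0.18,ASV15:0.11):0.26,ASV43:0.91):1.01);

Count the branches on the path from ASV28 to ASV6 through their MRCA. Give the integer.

7

The MRCA of ASV28 and ASV6 is the root of the tree.
From ASV28 up to that node: 2 branches. From ASV6 up to the same node: 5 branches. Total: 2 + 5 = 7.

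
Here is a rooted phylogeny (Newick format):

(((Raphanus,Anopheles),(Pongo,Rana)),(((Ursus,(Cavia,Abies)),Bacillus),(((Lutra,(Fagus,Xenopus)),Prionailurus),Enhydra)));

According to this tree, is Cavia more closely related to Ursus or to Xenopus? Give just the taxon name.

Ursus

The MRCA of Cavia and Ursus subtends (Ursus,(Cavia,Abies)) (3 taxa).
The MRCA of Cavia and Xenopus subtends (((Ursus,(Cavia,Abies)),Bacillus),(((Lutra,(Fagus,Xenopus)),Prionailurus),Enhydra)) (9 taxa).
The first is nested inside the second, so Cavia shares a more recent common ancestor with Ursus.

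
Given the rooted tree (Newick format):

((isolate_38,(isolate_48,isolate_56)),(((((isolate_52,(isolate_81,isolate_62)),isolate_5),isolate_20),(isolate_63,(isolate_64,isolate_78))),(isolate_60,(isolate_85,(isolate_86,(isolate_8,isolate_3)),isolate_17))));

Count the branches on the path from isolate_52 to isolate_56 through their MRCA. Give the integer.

The MRCA of isolate_52 and isolate_56 is the root of the tree.
From isolate_52 up to that node: 6 branches. From isolate_56 up to the same node: 3 branches. Total: 6 + 3 = 9.

9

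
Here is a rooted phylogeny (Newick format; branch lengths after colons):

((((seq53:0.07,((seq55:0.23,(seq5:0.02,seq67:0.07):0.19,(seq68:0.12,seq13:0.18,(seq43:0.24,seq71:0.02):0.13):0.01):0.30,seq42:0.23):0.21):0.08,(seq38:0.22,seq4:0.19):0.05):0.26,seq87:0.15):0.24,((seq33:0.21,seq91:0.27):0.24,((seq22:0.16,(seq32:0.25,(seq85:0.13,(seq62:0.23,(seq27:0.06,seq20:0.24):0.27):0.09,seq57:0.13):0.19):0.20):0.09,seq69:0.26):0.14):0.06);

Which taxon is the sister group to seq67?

seq5

seq67 attaches to the tree at the node subtending (seq5,seq67).
The other lineage descending from that same node — the sister group — is the single tip seq5.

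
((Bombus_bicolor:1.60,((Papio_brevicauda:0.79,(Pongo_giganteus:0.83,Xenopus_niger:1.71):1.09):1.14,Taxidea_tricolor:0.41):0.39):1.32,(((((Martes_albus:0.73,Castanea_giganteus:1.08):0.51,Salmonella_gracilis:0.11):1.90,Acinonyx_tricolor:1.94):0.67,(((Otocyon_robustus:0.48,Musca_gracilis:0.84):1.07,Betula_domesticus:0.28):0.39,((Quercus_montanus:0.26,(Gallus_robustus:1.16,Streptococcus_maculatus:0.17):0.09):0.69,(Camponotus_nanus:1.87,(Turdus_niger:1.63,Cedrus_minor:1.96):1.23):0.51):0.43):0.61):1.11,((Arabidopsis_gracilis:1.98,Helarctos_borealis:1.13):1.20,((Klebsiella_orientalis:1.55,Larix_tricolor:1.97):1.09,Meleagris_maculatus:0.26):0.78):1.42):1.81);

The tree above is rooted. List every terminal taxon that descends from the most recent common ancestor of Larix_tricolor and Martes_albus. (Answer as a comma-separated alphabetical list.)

Tracing Larix_tricolor: it sits inside (Klebsiella_orientalis,Larix_tricolor).
Tracing Martes_albus: it sits inside (Martes_albus,Castanea_giganteus).
The smallest clade enclosing both is (((((Martes_albus,Castanea_giganteus),Salmonella_gracilis),Acinonyx_tricolor),(((Otocyon_robustus,Musca_gracilis),Betula_domesticus),((Quercus_montanus,(Gallus_robustus,Streptococcus_maculatus)),(Camponotus_nanus,(Turdus_niger,Cedrus_minor))))),((Arabidopsis_gracilis,Helarctos_borealis),((Klebsiella_orientalis,Larix_tricolor),Meleagris_maculatus))); the answer is its 18 terminal taxa in alphabetical order.

Acinonyx_tricolor, Arabidopsis_gracilis, Betula_domesticus, Camponotus_nanus, Castanea_giganteus, Cedrus_minor, Gallus_robustus, Helarctos_borealis, Klebsiella_orientalis, Larix_tricolor, Martes_albus, Meleagris_maculatus, Musca_gracilis, Otocyon_robustus, Quercus_montanus, Salmonella_gracilis, Streptococcus_maculatus, Turdus_niger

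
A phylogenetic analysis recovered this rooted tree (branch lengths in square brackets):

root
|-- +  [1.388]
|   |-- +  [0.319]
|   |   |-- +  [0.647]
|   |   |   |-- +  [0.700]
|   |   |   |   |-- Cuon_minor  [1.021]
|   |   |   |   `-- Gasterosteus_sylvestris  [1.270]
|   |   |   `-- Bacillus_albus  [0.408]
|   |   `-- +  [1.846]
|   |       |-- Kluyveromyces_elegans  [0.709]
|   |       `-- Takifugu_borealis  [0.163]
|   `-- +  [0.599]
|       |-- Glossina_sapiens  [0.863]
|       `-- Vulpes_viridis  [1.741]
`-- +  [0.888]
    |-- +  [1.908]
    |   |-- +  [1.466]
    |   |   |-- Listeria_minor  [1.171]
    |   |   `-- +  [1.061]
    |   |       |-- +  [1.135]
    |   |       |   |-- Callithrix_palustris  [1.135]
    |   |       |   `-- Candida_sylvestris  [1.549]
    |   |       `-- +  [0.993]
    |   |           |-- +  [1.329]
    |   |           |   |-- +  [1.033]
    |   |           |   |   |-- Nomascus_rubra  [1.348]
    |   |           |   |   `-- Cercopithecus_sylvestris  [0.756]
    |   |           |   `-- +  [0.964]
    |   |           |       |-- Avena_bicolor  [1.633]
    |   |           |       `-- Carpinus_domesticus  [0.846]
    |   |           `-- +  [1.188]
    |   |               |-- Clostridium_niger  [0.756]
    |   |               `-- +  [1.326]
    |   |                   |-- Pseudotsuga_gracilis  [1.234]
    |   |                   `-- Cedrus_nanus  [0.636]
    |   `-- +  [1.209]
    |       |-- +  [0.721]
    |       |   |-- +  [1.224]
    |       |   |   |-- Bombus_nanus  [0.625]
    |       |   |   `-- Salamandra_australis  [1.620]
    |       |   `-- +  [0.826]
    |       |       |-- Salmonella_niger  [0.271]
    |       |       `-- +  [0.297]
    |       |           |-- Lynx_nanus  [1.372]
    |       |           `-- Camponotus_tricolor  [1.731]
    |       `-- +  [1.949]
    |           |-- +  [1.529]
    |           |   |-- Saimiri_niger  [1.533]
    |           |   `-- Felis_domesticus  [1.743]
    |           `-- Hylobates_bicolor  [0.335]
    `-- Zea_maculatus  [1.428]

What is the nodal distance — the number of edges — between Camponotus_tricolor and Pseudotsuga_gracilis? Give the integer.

The MRCA of Camponotus_tricolor and Pseudotsuga_gracilis is the node subtending ((Listeria_minor,((Callithrix_palustris,Candida_sylvestris),(((Nomascus_rubra,Cercopithecus_sylvestris),(Avena_bicolor,Carpinus_domesticus)),(Clostridium_niger,(Pseudotsuga_gracilis,Cedrus_nanus))))),(((Bombus_nanus,Salamandra_australis),(Salmonella_niger,(Lynx_nanus,Camponotus_tricolor))),((Saimiri_niger,Felis_domesticus),Hylobates_bicolor))).
From Camponotus_tricolor up to that node: 5 branches. From Pseudotsuga_gracilis up to the same node: 6 branches. Total: 5 + 6 = 11.

11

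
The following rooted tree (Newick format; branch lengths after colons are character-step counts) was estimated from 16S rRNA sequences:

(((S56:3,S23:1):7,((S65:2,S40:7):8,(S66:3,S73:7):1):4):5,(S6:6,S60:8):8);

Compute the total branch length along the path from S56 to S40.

29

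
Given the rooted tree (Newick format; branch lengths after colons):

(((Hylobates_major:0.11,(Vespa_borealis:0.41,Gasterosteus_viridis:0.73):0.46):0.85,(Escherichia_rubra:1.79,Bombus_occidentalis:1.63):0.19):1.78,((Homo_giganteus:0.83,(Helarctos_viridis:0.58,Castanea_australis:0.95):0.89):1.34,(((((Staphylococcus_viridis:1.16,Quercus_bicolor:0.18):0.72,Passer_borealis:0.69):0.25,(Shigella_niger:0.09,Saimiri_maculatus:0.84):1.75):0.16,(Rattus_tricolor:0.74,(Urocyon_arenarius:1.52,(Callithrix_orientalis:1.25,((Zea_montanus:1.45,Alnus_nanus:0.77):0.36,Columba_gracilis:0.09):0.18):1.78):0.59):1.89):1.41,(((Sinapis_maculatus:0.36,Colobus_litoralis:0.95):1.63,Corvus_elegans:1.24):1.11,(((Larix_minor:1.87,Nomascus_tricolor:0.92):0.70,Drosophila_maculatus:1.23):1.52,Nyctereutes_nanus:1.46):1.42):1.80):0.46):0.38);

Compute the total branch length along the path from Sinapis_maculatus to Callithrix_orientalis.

11.82

The path runs Sinapis_maculatus → … → MRCA → … → Callithrix_orientalis; the MRCA is the node subtending (((((Staphylococcus_viridis,Quercus_bicolor),Passer_borealis),(Shigella_niger,Saimiri_maculatus)),(Rattus_tricolor,(Urocyon_arenarius,(Callithrix_orientalis,((Zea_montanus,Alnus_nanus),Columba_gracilis))))),(((Sinapis_maculatus,Colobus_litoralis),Corvus_elegans),(((Larix_minor,Nomascus_tricolor),Drosophila_maculatus),Nyctereutes_nanus))).
Branch lengths along that path: 0.36 + 1.63 + 1.11 + 1.80 + 1.41 + 1.89 + 0.59 + 1.78 + 1.25 = 11.82.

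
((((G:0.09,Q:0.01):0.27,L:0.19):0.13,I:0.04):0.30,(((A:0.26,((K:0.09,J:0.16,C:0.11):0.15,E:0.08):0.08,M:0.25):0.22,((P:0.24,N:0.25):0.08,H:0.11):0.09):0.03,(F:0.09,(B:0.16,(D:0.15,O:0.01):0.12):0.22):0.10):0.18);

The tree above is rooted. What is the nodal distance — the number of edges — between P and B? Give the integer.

The MRCA of P and B is the node subtending (((A,((K,J,C),E),M),((P,N),H)),(F,(B,(D,O)))).
From P up to that node: 4 branches. From B up to the same node: 3 branches. Total: 4 + 3 = 7.

7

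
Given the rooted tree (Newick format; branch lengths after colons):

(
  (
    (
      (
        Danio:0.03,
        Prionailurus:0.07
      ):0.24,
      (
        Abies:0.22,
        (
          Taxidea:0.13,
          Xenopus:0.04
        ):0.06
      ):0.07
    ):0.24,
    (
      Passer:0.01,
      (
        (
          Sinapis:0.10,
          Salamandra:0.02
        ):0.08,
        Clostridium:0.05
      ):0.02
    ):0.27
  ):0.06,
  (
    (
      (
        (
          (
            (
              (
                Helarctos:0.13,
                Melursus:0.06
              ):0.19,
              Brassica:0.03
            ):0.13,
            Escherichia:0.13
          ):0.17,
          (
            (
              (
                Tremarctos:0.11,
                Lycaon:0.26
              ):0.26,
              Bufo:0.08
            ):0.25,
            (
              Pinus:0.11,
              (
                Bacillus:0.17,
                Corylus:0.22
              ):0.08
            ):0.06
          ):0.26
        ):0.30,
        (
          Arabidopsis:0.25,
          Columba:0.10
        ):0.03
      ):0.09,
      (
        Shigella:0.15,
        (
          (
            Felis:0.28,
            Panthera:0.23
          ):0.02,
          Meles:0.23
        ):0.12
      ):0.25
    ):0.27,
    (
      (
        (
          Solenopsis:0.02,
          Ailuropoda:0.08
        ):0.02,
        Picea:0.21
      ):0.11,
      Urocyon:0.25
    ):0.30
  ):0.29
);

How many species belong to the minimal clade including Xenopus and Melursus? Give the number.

29

The MRCA of Xenopus and Melursus is the root, so the clade is the entire tree.
That clade contains 29 terminal taxa: Abies, Ailuropoda, Arabidopsis, Bacillus, Brassica, Bufo, Clostridium, Columba, Corylus, Danio, Escherichia, Felis, Helarctos, Lycaon, Meles, Melursus, Panthera, Passer, Picea, Pinus, Prionailurus, Salamandra, Shigella, Sinapis, Solenopsis, Taxidea, Tremarctos, Urocyon, Xenopus.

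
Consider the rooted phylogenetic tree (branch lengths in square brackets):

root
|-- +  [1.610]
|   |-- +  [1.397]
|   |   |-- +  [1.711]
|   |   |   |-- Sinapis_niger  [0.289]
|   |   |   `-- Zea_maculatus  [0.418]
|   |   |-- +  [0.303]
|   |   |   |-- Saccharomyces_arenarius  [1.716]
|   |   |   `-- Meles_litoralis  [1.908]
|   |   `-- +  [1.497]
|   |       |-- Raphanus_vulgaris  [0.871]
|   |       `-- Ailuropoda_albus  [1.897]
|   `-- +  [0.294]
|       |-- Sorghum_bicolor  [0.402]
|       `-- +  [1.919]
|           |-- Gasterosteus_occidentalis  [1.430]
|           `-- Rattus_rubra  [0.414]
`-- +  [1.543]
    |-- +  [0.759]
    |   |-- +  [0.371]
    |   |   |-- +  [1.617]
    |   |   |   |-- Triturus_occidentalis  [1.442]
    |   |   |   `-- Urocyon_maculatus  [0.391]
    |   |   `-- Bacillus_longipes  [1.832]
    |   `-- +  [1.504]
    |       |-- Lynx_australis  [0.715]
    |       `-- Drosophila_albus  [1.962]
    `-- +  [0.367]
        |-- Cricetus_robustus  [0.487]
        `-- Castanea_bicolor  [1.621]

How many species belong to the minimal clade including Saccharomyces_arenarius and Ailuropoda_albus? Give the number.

The MRCA of Saccharomyces_arenarius and Ailuropoda_albus is the node subtending ((Sinapis_niger,Zea_maculatus),(Saccharomyces_arenarius,Meles_litoralis),(Raphanus_vulgaris,Ailuropoda_albus)).
That clade contains 6 terminal taxa: Ailuropoda_albus, Meles_litoralis, Raphanus_vulgaris, Saccharomyces_arenarius, Sinapis_niger, Zea_maculatus.

6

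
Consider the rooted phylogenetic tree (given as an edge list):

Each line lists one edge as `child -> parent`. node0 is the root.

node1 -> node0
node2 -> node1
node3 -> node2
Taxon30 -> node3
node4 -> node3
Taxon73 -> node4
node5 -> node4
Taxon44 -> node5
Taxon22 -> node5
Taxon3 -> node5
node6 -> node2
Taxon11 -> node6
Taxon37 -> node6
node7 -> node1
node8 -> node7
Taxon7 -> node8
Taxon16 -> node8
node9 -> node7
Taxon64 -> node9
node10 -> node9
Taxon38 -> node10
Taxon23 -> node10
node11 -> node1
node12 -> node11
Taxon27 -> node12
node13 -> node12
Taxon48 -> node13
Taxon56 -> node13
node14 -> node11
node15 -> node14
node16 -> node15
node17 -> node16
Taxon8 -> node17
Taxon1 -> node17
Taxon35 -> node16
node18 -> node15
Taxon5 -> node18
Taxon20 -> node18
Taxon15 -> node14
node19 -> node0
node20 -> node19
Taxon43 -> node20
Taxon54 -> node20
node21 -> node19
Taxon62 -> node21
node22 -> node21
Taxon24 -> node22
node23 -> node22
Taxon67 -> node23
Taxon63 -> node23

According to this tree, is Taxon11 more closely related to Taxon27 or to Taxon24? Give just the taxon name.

Taxon27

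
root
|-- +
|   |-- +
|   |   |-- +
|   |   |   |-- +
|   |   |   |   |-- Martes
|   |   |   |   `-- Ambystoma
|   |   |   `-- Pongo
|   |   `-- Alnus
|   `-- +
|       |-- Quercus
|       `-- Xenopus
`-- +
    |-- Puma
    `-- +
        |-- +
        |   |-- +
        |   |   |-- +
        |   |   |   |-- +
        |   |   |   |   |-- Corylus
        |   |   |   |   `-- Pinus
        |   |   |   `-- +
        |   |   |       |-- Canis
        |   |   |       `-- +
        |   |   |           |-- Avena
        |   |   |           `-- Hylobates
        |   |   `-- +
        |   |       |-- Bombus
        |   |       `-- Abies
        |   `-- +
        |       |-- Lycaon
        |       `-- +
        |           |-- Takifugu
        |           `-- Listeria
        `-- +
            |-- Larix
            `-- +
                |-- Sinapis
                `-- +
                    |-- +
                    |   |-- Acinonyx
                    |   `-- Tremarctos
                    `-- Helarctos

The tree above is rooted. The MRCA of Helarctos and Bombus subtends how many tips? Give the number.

15

The MRCA of Helarctos and Bombus is the node subtending (((((Corylus,Pinus),(Canis,(Avena,Hylobates))),(Bombus,Abies)),(Lycaon,(Takifugu,Listeria))),(Larix,(Sinapis,((Acinonyx,Tremarctos),Helarctos)))).
That clade contains 15 terminal taxa: Abies, Acinonyx, Avena, Bombus, Canis, Corylus, Helarctos, Hylobates, Larix, Listeria, Lycaon, Pinus, Sinapis, Takifugu, Tremarctos.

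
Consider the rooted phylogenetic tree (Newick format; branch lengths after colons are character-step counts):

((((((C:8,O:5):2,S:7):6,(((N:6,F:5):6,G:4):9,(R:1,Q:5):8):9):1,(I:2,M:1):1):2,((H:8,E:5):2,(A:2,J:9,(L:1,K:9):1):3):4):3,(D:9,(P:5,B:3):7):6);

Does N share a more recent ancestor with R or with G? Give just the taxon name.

G

The MRCA of N and G subtends ((N,F),G) (3 taxa).
The MRCA of N and R subtends (((N,F),G),(R,Q)) (5 taxa).
The first is nested inside the second, so N shares a more recent common ancestor with G.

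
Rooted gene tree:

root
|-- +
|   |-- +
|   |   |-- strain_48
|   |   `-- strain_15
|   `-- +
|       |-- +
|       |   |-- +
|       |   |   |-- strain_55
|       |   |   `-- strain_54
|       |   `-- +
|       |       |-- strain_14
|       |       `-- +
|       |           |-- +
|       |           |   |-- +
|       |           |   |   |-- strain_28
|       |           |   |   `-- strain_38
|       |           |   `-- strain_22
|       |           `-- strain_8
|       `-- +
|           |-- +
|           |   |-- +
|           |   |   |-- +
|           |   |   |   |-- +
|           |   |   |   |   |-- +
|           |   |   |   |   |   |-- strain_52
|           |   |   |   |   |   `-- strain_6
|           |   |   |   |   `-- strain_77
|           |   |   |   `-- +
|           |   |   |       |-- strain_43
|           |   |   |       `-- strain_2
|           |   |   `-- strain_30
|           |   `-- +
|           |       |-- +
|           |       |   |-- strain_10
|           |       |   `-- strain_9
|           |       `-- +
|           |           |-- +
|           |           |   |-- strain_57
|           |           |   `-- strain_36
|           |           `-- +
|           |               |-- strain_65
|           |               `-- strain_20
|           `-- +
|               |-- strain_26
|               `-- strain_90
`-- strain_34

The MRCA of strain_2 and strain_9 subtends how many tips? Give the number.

12

The MRCA of strain_2 and strain_9 is the node subtending (((((strain_52,strain_6),strain_77),(strain_43,strain_2)),strain_30),((strain_10,strain_9),((strain_57,strain_36),(strain_65,strain_20)))).
That clade contains 12 terminal taxa: strain_10, strain_2, strain_20, strain_30, strain_36, strain_43, strain_52, strain_57, strain_6, strain_65, strain_77, strain_9.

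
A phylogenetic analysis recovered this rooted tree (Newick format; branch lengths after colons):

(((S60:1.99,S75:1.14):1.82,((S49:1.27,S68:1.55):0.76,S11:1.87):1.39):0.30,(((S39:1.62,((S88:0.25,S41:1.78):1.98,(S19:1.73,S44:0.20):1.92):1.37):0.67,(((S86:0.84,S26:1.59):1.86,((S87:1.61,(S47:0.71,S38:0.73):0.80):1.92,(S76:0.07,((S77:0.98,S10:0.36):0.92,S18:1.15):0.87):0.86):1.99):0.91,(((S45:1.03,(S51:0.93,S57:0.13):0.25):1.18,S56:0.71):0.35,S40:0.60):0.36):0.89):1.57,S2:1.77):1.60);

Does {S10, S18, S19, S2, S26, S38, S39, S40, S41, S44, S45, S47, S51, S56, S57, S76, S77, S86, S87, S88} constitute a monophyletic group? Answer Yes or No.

The most recent common ancestor of these taxa subtends (((S39,((S88,S41),(S19,S44))),(((S86,S26),((S87,(S47,S38)),(S76,((S77,S10),S18)))),(((S45,(S51,S57)),S56),S40))),S2).
That clade has exactly 20 tips — every listed taxon and nothing else — so the group is monophyletic.

Yes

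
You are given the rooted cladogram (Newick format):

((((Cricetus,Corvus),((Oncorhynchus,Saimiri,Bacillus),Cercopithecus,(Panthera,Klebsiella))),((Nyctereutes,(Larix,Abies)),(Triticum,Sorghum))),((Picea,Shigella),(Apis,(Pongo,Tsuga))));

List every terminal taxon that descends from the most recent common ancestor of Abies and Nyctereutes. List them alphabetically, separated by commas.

Abies, Larix, Nyctereutes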